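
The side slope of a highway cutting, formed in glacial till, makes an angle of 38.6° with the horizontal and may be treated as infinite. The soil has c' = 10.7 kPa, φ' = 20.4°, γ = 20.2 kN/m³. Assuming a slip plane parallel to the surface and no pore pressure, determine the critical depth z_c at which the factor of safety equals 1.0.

z_c = 2.03 m

Setting FS = 1.00 in FS = [c' + γz cos²β tanφ'] / [γz sinβ cosβ] and solving for z:
z = c' / [γ cosβ (FS·sinβ − cosβ·tanφ')]
  = 10.7 / [20.2·cos38.6°·(1.00·sin38.6° − cos38.6°·tan20.4°)]
  = 10.7 / [20.2·0.7815·(1.00·0.6239 − 0.7815·0.3719)]
  = 10.7 / 5.2607 = 2.034 m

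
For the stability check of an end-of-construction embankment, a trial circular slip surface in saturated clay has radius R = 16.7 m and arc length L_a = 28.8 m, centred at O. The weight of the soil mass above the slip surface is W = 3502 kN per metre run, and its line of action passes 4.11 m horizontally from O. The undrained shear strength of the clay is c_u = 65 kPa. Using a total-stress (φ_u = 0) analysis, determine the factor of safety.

FS = 2.17

Taking moments about the centre O, the resisting moment is provided by the undrained shear strength acting along the arc:
M_R = c_u·L_a·R = 65·28.80·16.7 = 31262.4 kN·m/m
M_D = W·d = 3502·4.11 = 14393.2 kN·m/m
FS = M_R / M_D = 31262.4 / 14393.2 = 2.172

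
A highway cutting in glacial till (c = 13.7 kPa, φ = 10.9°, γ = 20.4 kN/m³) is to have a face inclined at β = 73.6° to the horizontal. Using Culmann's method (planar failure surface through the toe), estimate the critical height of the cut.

Culmann's analysis gives the critical failure plane at α_cr = (β + φ)/2 = (73.6 + 10.9)/2 = 42.2°, and the critical height
H_c = (4c/γ) · sinβ cosφ / [1 − cos(β − φ)]
    = (4·13.7/20.4) · sin73.6°·cos10.9° / [1 − cos(62.7°)]
    = 2.686 · 0.9593·0.9820 / [1 − 0.4586]
    = 2.686 · 0.9420 / 0.5414
    = 4.67 m

H_c = 4.67 m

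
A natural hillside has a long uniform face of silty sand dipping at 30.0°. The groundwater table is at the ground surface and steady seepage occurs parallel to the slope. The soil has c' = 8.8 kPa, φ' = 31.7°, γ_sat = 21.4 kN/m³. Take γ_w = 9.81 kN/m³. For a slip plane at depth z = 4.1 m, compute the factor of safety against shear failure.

FS = 0.81

With seepage parallel to the slope and the water table at the surface, the effective normal stress on the slip plane uses the buoyant unit weight γ' = γ_sat − γ_w while the driving shear stress uses γ_sat:
FS = [c' + γ' z cos²β tanφ'] / [γ_sat z sinβ cosβ]
γ' = 21.4 − 9.81 = 11.59 kN/m³
Numerator = 8.8 + 11.59·4.1·cos²30.0°·tan31.7° = 8.8 + 11.59·4.1·0.7500·0.6176 = 30.811 kPa
Denominator = 21.4·4.1·sin30.0°·cos30.0° = 21.4·4.1·0.5000·0.8660 = 37.993 kPa
FS = 30.811 / 37.993 = 0.811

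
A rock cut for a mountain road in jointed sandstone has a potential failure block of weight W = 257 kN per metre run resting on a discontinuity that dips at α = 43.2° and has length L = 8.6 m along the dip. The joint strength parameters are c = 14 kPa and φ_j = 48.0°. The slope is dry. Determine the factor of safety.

Resolving the block weight along and normal to the plane and applying the Mohr–Coulomb strength on the joint:
N' = W cosα = 257·cos43.2° = 187.3 kN/m
Driving force T = W sinα = 257·sin43.2° = 175.9 kN/m
Resisting force R = c·L + N'·tanφ_j = 14·8.6 + 187.3·tan48.0° = 120.4 + 208.1 = 328.5 kN/m
FS = R / T = 328.5 / 175.9 = 1.867

FS = 1.87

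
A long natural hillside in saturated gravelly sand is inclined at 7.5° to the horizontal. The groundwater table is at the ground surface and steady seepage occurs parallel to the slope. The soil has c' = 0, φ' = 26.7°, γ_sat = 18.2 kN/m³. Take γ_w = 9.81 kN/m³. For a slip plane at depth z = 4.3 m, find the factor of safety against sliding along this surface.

With seepage parallel to the slope and the water table at the surface, the effective normal stress on the slip plane uses the buoyant unit weight γ' = γ_sat − γ_w while the driving shear stress uses γ_sat:
FS = [c' + γ' z cos²β tanφ'] / [γ_sat z sinβ cosβ]
(For c' = 0 this reduces to FS = (γ'/γ_sat)·tanφ'/tanβ.)
γ' = 18.2 − 9.81 = 8.39 kN/m³
Numerator = 0.0 + 8.39·4.3·cos²7.5°·tan26.7° = 0.0 + 8.39·4.3·0.9830·0.5029 = 17.836 kPa
Denominator = 18.2·4.3·sin7.5°·cos7.5° = 18.2·4.3·0.1305·0.9914 = 10.128 kPa
FS = 17.836 / 10.128 = 1.761

FS = 1.76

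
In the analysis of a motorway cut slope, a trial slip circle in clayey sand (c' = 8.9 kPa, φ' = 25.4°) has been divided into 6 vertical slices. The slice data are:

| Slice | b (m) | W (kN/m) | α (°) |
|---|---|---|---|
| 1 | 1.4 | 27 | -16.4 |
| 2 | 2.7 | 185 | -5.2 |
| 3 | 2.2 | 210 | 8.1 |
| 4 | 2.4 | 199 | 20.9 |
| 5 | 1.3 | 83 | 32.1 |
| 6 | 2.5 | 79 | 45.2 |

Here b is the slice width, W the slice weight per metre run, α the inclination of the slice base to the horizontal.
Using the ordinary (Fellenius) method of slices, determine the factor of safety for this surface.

Ordinary method of slices: FS = Σ[c'·Δl_i + (W_i cosα_i)·tanφ'] / Σ W_i sinα_i, with Δl_i = b_i / cosα_i.
Slice 1: Δl = 1.4/cos(-16.4°) = 1.459 m; N'_1 = 27·cos(-16.4°) = 25.9; c'Δl = 12.99; W sinα = -7.6
Slice 2: Δl = 2.7/cos(-5.2°) = 2.711 m; N'_2 = 185·cos(-5.2°) = 184.2; c'Δl = 24.13; W sinα = -16.8
Slice 3: Δl = 2.2/cos8.1° = 2.222 m; N'_3 = 210·cos8.1° = 207.9; c'Δl = 19.78; W sinα = 29.6
Slice 4: Δl = 2.4/cos20.9° = 2.569 m; N'_4 = 199·cos20.9° = 185.9; c'Δl = 22.86; W sinα = 71.0
Slice 5: Δl = 1.3/cos32.1° = 1.535 m; N'_5 = 83·cos32.1° = 70.3; c'Δl = 13.66; W sinα = 44.1
Slice 6: Δl = 2.5/cos45.2° = 3.548 m; N'_6 = 79·cos45.2° = 55.7; c'Δl = 31.58; W sinα = 56.1
Σc'Δl = 125.0 kN/m; ΣN' = 729.9 kN/m; ΣW sinα = 176.4 kN/m
Resisting = 125.0 + 729.9·tan25.4° = 125.0 + 346.6 = 471.6 kN/m
FS = 471.6 / 176.4 = 2.674

FS = 2.67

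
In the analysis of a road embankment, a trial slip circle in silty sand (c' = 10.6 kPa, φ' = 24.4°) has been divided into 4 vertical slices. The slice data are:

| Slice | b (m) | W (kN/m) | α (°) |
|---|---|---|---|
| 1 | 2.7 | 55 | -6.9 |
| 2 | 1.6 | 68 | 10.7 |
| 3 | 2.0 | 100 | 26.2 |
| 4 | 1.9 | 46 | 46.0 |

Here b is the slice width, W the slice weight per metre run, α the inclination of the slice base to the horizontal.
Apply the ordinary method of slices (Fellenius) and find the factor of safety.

Ordinary method of slices: FS = Σ[c'·Δl_i + (W_i cosα_i)·tanφ'] / Σ W_i sinα_i, with Δl_i = b_i / cosα_i.
Slice 1: Δl = 2.7/cos(-6.9°) = 2.720 m; N'_1 = 55·cos(-6.9°) = 54.6; c'Δl = 28.83; W sinα = -6.6
Slice 2: Δl = 1.6/cos10.7° = 1.628 m; N'_2 = 68·cos10.7° = 66.8; c'Δl = 17.26; W sinα = 12.6
Slice 3: Δl = 2.0/cos26.2° = 2.229 m; N'_3 = 100·cos26.2° = 89.7; c'Δl = 23.63; W sinα = 44.2
Slice 4: Δl = 1.9/cos46.0° = 2.735 m; N'_4 = 46·cos46.0° = 32.0; c'Δl = 28.99; W sinα = 33.1
Σc'Δl = 98.7 kN/m; ΣN' = 243.1 kN/m; ΣW sinα = 83.3 kN/m
Resisting = 98.7 + 243.1·tan24.4° = 98.7 + 110.3 = 209.0 kN/m
FS = 209.0 / 83.3 = 2.510

FS = 2.51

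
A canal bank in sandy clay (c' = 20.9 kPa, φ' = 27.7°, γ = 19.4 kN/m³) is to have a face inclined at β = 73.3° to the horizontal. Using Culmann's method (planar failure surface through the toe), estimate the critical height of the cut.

H_c = 12.17 m

Culmann's analysis gives the critical failure plane at α_cr = (β + φ')/2 = (73.3 + 27.7)/2 = 50.5°, and the critical height
H_c = (4c'/γ) · sinβ cosφ' / [1 − cos(β − φ')]
    = (4·20.9/19.4) · sin73.3°·cos27.7° / [1 − cos(45.6°)]
    = 4.309 · 0.9578·0.8854 / [1 − 0.6997]
    = 4.309 · 0.8480 / 0.3003
    = 12.17 m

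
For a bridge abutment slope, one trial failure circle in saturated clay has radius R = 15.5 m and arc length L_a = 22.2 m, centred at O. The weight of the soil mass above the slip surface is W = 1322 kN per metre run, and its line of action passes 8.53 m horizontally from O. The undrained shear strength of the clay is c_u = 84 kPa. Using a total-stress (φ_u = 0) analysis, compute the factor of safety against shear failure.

FS = 2.56

Taking moments about the centre O, the resisting moment is provided by the undrained shear strength acting along the arc:
M_R = c_u·L_a·R = 84·22.20·15.5 = 28904.4 kN·m/m
M_D = W·d = 1322·8.53 = 11276.7 kN·m/m
FS = M_R / M_D = 28904.4 / 11276.7 = 2.563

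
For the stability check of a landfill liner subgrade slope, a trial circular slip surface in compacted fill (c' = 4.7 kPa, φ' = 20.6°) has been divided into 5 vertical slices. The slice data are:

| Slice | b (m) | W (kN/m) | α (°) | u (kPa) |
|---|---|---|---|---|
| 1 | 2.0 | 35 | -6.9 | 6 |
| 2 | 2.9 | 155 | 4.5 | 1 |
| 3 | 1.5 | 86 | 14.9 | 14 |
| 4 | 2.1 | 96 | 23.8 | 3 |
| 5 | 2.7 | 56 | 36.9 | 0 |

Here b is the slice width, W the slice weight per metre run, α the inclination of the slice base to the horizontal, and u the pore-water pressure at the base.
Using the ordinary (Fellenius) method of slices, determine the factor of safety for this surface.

Ordinary method of slices: FS = Σ[c'·Δl_i + (W_i cosα_i − u_i·Δl_i)·tanφ'] / Σ W_i sinα_i, with Δl_i = b_i / cosα_i.
Slice 1: Δl = 2.0/cos(-6.9°) = 2.015 m; N'_1 = 35·cos(-6.9°) − 6·2.015 = 22.7; c'Δl = 9.47; W sinα = -4.2
Slice 2: Δl = 2.9/cos4.5° = 2.909 m; N'_2 = 155·cos4.5° − 1·2.909 = 151.6; c'Δl = 13.67; W sinα = 12.2
Slice 3: Δl = 1.5/cos14.9° = 1.552 m; N'_3 = 86·cos14.9° − 14·1.552 = 61.4; c'Δl = 7.30; W sinα = 22.1
Slice 4: Δl = 2.1/cos23.8° = 2.295 m; N'_4 = 96·cos23.8° − 3·2.295 = 81.0; c'Δl = 10.79; W sinα = 38.7
Slice 5: Δl = 2.7/cos36.9° = 3.376 m; N'_5 = 56·cos36.9° − 0·3.376 = 44.8; c'Δl = 15.87; W sinα = 33.6
Σc'Δl = 57.1 kN/m; ΣN' = 361.4 kN/m; ΣW sinα = 102.4 kN/m
Resisting = 57.1 + 361.4·tan20.6° = 57.1 + 135.8 = 192.9 kN/m
FS = 192.9 / 102.4 = 1.883

FS = 1.88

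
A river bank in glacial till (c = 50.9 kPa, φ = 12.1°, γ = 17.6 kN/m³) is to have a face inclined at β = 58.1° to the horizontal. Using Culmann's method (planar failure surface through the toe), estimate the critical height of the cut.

H_c = 31.45 m

Culmann's analysis gives the critical failure plane at α_cr = (β + φ)/2 = (58.1 + 12.1)/2 = 35.1°, and the critical height
H_c = (4c/γ) · sinβ cosφ / [1 − cos(β − φ)]
    = (4·50.9/17.6) · sin58.1°·cos12.1° / [1 − cos(46.0°)]
    = 11.568 · 0.8490·0.9778 / [1 − 0.6947]
    = 11.568 · 0.8301 / 0.3053
    = 31.45 m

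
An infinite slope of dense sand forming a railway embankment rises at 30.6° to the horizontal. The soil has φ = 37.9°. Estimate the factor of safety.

FS = 1.32

For a dry cohesionless infinite slope the factor of safety is FS = tanφ / tanβ.
FS = tan37.9° / tan30.6° = 0.7785 / 0.5914 = 1.316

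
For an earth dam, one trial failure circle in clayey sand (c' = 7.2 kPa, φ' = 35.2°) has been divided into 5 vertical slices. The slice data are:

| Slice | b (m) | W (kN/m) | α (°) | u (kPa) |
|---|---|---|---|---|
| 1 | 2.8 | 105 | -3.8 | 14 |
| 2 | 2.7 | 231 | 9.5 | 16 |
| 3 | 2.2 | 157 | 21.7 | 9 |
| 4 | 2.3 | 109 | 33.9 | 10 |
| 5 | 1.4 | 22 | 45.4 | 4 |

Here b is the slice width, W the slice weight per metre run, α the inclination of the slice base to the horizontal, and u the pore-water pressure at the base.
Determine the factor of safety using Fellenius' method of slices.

FS = 2.44

Ordinary method of slices: FS = Σ[c'·Δl_i + (W_i cosα_i − u_i·Δl_i)·tanφ'] / Σ W_i sinα_i, with Δl_i = b_i / cosα_i.
Slice 1: Δl = 2.8/cos(-3.8°) = 2.806 m; N'_1 = 105·cos(-3.8°) − 14·2.806 = 65.5; c'Δl = 20.20; W sinα = -7.0
Slice 2: Δl = 2.7/cos9.5° = 2.738 m; N'_2 = 231·cos9.5° − 16·2.738 = 184.0; c'Δl = 19.71; W sinα = 38.1
Slice 3: Δl = 2.2/cos21.7° = 2.368 m; N'_3 = 157·cos21.7° − 9·2.368 = 124.6; c'Δl = 17.05; W sinα = 58.1
Slice 4: Δl = 2.3/cos33.9° = 2.771 m; N'_4 = 109·cos33.9° − 10·2.771 = 62.8; c'Δl = 19.95; W sinα = 60.8
Slice 5: Δl = 1.4/cos45.4° = 1.994 m; N'_5 = 22·cos45.4° − 4·1.994 = 7.5; c'Δl = 14.36; W sinα = 15.7
Σc'Δl = 91.3 kN/m; ΣN' = 444.3 kN/m; ΣW sinα = 165.7 kN/m
Resisting = 91.3 + 444.3·tan35.2° = 91.3 + 313.4 = 404.7 kN/m
FS = 404.7 / 165.7 = 2.443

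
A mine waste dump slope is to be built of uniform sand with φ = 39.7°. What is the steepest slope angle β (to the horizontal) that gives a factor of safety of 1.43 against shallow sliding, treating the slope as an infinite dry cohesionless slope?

For an infinite dry cohesionless slope FS = tanφ/tanβ, so tanβ = tanφ / FS.
tanβ = tan39.7° / 1.43 = 0.8302 / 1.43 = 0.5806
β = arctan(0.5806) = 30.14°

β = 30.1°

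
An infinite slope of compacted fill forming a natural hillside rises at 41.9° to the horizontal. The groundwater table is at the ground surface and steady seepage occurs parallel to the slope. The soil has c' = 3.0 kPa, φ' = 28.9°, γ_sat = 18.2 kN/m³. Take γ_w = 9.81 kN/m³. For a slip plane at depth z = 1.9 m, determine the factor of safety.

FS = 0.46

With seepage parallel to the slope and the water table at the surface, the effective normal stress on the slip plane uses the buoyant unit weight γ' = γ_sat − γ_w while the driving shear stress uses γ_sat:
FS = [c' + γ' z cos²β tanφ'] / [γ_sat z sinβ cosβ]
γ' = 18.2 − 9.81 = 8.39 kN/m³
Numerator = 3.0 + 8.39·1.9·cos²41.9°·tan28.9° = 3.0 + 8.39·1.9·0.5540·0.5520 = 7.875 kPa
Denominator = 18.2·1.9·sin41.9°·cos41.9° = 18.2·1.9·0.6678·0.7443 = 17.189 kPa
FS = 7.875 / 17.189 = 0.458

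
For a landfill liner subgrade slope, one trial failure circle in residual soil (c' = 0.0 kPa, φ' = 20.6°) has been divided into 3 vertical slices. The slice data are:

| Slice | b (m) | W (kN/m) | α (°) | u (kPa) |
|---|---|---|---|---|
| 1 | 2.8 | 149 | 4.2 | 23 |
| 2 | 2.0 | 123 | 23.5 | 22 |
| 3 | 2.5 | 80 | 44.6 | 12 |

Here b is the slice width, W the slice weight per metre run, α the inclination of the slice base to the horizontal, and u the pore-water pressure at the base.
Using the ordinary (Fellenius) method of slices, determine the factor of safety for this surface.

FS = 0.53

Ordinary method of slices: FS = Σ[c'·Δl_i + (W_i cosα_i − u_i·Δl_i)·tanφ'] / Σ W_i sinα_i, with Δl_i = b_i / cosα_i.
Slice 1: Δl = 2.8/cos4.2° = 2.808 m; N'_1 = 149·cos4.2° − 23·2.808 = 84.0; c'Δl = 0.00; W sinα = 10.9
Slice 2: Δl = 2.0/cos23.5° = 2.181 m; N'_2 = 123·cos23.5° − 22·2.181 = 64.8; c'Δl = 0.00; W sinα = 49.0
Slice 3: Δl = 2.5/cos44.6° = 3.511 m; N'_3 = 80·cos44.6° − 12·3.511 = 14.8; c'Δl = 0.00; W sinα = 56.2
Σc'Δl = 0.0 kN/m; ΣN' = 163.7 kN/m; ΣW sinα = 116.1 kN/m
Resisting = 0.0 + 163.7·tan20.6° = 0.0 + 61.5 = 61.5 kN/m
FS = 61.5 / 116.1 = 0.530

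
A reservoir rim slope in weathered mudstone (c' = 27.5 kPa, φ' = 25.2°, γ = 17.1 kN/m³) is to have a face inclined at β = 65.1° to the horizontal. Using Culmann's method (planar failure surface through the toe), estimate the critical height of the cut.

Culmann's analysis gives the critical failure plane at α_cr = (β + φ')/2 = (65.1 + 25.2)/2 = 45.1°, and the critical height
H_c = (4c'/γ) · sinβ cosφ' / [1 − cos(β − φ')]
    = (4·27.5/17.1) · sin65.1°·cos25.2° / [1 − cos(39.9°)]
    = 6.433 · 0.9070·0.9048 / [1 − 0.7672]
    = 6.433 · 0.8207 / 0.2328
    = 22.67 m

H_c = 22.67 m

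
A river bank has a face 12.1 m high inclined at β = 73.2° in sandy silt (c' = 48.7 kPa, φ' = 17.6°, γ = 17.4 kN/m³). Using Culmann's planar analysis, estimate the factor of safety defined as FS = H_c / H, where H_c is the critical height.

FS = 1.94

H_c = (4c'/γ) · sinβ cosφ' / [1 − cos(β − φ')]
    = (4·48.7/17.4) · sin73.2°·cos17.6° / [1 − cos55.6°]
    = 11.195 · 0.9125 / 0.4350 = 23.48 m
FS = H_c / H = 23.48 / 12.1 = 1.941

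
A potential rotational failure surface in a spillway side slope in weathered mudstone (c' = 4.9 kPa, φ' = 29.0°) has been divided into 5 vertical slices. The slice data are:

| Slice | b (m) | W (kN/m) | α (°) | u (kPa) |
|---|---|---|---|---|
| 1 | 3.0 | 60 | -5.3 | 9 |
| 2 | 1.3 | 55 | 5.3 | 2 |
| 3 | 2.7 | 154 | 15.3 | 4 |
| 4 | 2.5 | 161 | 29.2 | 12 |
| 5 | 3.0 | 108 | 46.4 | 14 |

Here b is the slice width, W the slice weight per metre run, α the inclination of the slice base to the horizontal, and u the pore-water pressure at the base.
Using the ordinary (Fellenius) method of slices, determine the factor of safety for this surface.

Ordinary method of slices: FS = Σ[c'·Δl_i + (W_i cosα_i − u_i·Δl_i)·tanφ'] / Σ W_i sinα_i, with Δl_i = b_i / cosα_i.
Slice 1: Δl = 3.0/cos(-5.3°) = 3.013 m; N'_1 = 60·cos(-5.3°) − 9·3.013 = 32.6; c'Δl = 14.76; W sinα = -5.5
Slice 2: Δl = 1.3/cos5.3° = 1.306 m; N'_2 = 55·cos5.3° − 2·1.306 = 52.2; c'Δl = 6.40; W sinα = 5.1
Slice 3: Δl = 2.7/cos15.3° = 2.799 m; N'_3 = 154·cos15.3° − 4·2.799 = 137.3; c'Δl = 13.72; W sinα = 40.6
Slice 4: Δl = 2.5/cos29.2° = 2.864 m; N'_4 = 161·cos29.2° − 12·2.864 = 106.2; c'Δl = 14.03; W sinα = 78.5
Slice 5: Δl = 3.0/cos46.4° = 4.350 m; N'_5 = 108·cos46.4° − 14·4.350 = 13.6; c'Δl = 21.32; W sinα = 78.2
Σc'Δl = 70.2 kN/m; ΣN' = 341.9 kN/m; ΣW sinα = 196.9 kN/m
Resisting = 70.2 + 341.9·tan29.0° = 70.2 + 189.5 = 259.7 kN/m
FS = 259.7 / 196.9 = 1.319

FS = 1.32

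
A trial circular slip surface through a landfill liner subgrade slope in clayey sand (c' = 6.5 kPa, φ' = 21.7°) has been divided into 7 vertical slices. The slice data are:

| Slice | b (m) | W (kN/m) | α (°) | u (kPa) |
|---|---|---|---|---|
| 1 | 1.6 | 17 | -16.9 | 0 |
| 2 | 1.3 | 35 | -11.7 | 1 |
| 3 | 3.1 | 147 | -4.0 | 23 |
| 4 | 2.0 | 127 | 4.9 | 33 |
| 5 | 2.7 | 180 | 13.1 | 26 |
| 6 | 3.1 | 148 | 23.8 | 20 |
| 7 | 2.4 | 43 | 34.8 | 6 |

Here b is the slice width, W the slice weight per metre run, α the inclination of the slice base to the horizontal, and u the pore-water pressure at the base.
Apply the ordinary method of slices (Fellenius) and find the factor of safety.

Ordinary method of slices: FS = Σ[c'·Δl_i + (W_i cosα_i − u_i·Δl_i)·tanφ'] / Σ W_i sinα_i, with Δl_i = b_i / cosα_i.
Slice 1: Δl = 1.6/cos(-16.9°) = 1.672 m; N'_1 = 17·cos(-16.9°) − 0·1.672 = 16.3; c'Δl = 10.87; W sinα = -4.9
Slice 2: Δl = 1.3/cos(-11.7°) = 1.328 m; N'_2 = 35·cos(-11.7°) − 1·1.328 = 32.9; c'Δl = 8.63; W sinα = -7.1
Slice 3: Δl = 3.1/cos(-4.0°) = 3.108 m; N'_3 = 147·cos(-4.0°) − 23·3.108 = 75.2; c'Δl = 20.20; W sinα = -10.3
Slice 4: Δl = 2.0/cos4.9° = 2.007 m; N'_4 = 127·cos4.9° − 33·2.007 = 60.3; c'Δl = 13.05; W sinα = 10.8
Slice 5: Δl = 2.7/cos13.1° = 2.772 m; N'_5 = 180·cos13.1° − 26·2.772 = 103.2; c'Δl = 18.02; W sinα = 40.8
Slice 6: Δl = 3.1/cos23.8° = 3.388 m; N'_6 = 148·cos23.8° − 20·3.388 = 67.7; c'Δl = 22.02; W sinα = 59.7
Slice 7: Δl = 2.4/cos34.8° = 2.923 m; N'_7 = 43·cos34.8° − 6·2.923 = 17.8; c'Δl = 19.00; W sinα = 24.5
Σc'Δl = 111.8 kN/m; ΣN' = 373.3 kN/m; ΣW sinα = 113.6 kN/m
Resisting = 111.8 + 373.3·tan21.7° = 111.8 + 148.6 = 260.4 kN/m
FS = 260.4 / 113.6 = 2.292

FS = 2.29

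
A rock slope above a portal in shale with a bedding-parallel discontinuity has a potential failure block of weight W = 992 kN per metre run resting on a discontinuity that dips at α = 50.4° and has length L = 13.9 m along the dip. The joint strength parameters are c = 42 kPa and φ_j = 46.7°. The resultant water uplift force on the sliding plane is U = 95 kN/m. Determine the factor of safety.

FS = 1.51

Resolving the block weight along and normal to the plane and applying the Mohr–Coulomb strength on the joint:
N' = W cosα − U = 992·cos50.4° − 95 = 537.3 kN/m
Driving force T = W sinα = 992·sin50.4° = 764.3 kN/m
Resisting force R = c·L + N'·tanφ_j = 42·13.9 + 537.3·tan46.7° = 583.8 + 570.2 = 1154.0 kN/m
FS = R / T = 1154.0 / 764.3 = 1.510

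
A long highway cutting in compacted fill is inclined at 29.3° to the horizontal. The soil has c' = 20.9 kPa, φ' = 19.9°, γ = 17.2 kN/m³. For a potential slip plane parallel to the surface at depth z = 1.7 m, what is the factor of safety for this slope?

For an infinite slope with a slip plane parallel to the surface (no pore pressure): FS = [c' + γz cos²β tanφ'] / [γz sinβ cosβ].
γz = 17.2·1.7 = 29.24 kN/m²
Numerator = 20.9 + 29.24·cos²29.3°·tan19.9° = 20.9 + 29.24·0.7605·0.3620 = 28.950 kPa
Denominator = 29.24·sin29.3°·cos29.3° = 29.24·0.4894·0.8721 = 12.479 kPa
FS = 28.950 / 12.479 = 2.320

FS = 2.32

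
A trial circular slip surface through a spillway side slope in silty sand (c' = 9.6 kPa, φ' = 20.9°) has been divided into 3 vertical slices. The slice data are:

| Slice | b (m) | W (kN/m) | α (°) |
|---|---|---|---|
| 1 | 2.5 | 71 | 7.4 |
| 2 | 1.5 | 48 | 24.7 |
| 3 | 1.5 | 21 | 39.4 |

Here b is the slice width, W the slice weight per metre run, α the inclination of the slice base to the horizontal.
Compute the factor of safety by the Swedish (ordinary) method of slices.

Ordinary method of slices: FS = Σ[c'·Δl_i + (W_i cosα_i)·tanφ'] / Σ W_i sinα_i, with Δl_i = b_i / cosα_i.
Slice 1: Δl = 2.5/cos7.4° = 2.521 m; N'_1 = 71·cos7.4° = 70.4; c'Δl = 24.20; W sinα = 9.1
Slice 2: Δl = 1.5/cos24.7° = 1.651 m; N'_2 = 48·cos24.7° = 43.6; c'Δl = 15.85; W sinα = 20.1
Slice 3: Δl = 1.5/cos39.4° = 1.941 m; N'_3 = 21·cos39.4° = 16.2; c'Δl = 18.64; W sinα = 13.3
Σc'Δl = 58.7 kN/m; ΣN' = 130.2 kN/m; ΣW sinα = 42.5 kN/m
Resisting = 58.7 + 130.2·tan20.9° = 58.7 + 49.7 = 108.4 kN/m
FS = 108.4 / 42.5 = 2.549

FS = 2.55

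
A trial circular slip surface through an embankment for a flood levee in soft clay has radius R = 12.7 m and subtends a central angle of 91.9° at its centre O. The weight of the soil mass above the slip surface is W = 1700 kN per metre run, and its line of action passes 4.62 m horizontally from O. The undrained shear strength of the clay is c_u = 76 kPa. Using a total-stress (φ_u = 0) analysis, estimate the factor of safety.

FS = 2.50

Taking moments about the centre O, the resisting moment is provided by the undrained shear strength acting along the arc:
Arc length L_a = R·θ = 12.7·(91.9°·π/180) = 12.7·1.6040 = 20.37 m
M_R = c_u·L_a·R = 76·20.37·12.7 = 19661.4 kN·m/m
M_D = W·d = 1700·4.62 = 7854.0 kN·m/m
FS = M_R / M_D = 19661.4 / 7854.0 = 2.503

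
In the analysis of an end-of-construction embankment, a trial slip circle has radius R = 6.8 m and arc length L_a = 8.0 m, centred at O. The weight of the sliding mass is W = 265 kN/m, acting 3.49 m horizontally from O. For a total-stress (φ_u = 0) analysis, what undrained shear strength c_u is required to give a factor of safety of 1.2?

c_u = 20.4 kPa

FS = c_u·L_a·R / (W·d), so c_u = FS·W·d / (L_a·R).
c_u = 1.2·265·3.49 / (8.00·6.8) = 1109.8 / 54.40 = 20.40 kPa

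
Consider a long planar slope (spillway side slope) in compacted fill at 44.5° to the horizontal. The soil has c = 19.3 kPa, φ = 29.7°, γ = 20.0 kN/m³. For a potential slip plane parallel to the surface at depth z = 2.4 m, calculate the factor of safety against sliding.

For an infinite slope with a slip plane parallel to the surface (no pore pressure): FS = [c + γz cos²β tanφ] / [γz sinβ cosβ].
γz = 20.0·2.4 = 48.00 kN/m²
Numerator = 19.3 + 48.00·cos²44.5°·tan29.7° = 19.3 + 48.00·0.5087·0.5704 = 33.228 kPa
Denominator = 48.00·sin44.5°·cos44.5° = 48.00·0.7009·0.7133 = 23.996 kPa
FS = 33.228 / 23.996 = 1.385

FS = 1.38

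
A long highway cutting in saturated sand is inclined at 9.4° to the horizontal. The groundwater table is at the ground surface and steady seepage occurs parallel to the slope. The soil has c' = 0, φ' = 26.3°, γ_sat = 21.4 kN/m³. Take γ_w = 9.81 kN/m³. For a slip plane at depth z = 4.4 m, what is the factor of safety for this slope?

With seepage parallel to the slope and the water table at the surface, the effective normal stress on the slip plane uses the buoyant unit weight γ' = γ_sat − γ_w while the driving shear stress uses γ_sat:
FS = [c' + γ' z cos²β tanφ'] / [γ_sat z sinβ cosβ]
(For c' = 0 this reduces to FS = (γ'/γ_sat)·tanφ'/tanβ.)
γ' = 21.4 − 9.81 = 11.59 kN/m³
Numerator = 0.0 + 11.59·4.4·cos²9.4°·tan26.3° = 0.0 + 11.59·4.4·0.9733·0.4942 = 24.531 kPa
Denominator = 21.4·4.4·sin9.4°·cos9.4° = 21.4·4.4·0.1633·0.9866 = 15.172 kPa
FS = 24.531 / 15.172 = 1.617

FS = 1.62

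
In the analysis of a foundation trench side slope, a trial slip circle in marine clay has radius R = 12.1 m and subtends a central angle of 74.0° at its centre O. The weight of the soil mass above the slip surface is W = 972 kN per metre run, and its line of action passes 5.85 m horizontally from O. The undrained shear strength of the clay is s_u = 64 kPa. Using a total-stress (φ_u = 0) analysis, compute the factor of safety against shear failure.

FS = 2.13

Taking moments about the centre O, the resisting moment is provided by the undrained shear strength acting along the arc:
Arc length L_a = R·θ = 12.1·(74.0°·π/180) = 12.1·1.2915 = 15.63 m
M_R = s_u·L_a·R = 64·15.63·12.1 = 12102.1 kN·m/m
M_D = W·d = 972·5.85 = 5686.2 kN·m/m
FS = M_R / M_D = 12102.1 / 5686.2 = 2.128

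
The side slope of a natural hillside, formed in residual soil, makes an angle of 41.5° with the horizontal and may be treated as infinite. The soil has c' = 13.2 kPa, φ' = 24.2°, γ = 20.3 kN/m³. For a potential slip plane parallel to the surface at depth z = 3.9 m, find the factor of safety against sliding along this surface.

FS = 0.84

For an infinite slope with a slip plane parallel to the surface (no pore pressure): FS = [c' + γz cos²β tanφ'] / [γz sinβ cosβ].
γz = 20.3·3.9 = 79.17 kN/m²
Numerator = 13.2 + 79.17·cos²41.5°·tan24.2° = 13.2 + 79.17·0.5609·0.4494 = 33.158 kPa
Denominator = 79.17·sin41.5°·cos41.5° = 79.17·0.6626·0.7490 = 39.290 kPa
FS = 33.158 / 39.290 = 0.844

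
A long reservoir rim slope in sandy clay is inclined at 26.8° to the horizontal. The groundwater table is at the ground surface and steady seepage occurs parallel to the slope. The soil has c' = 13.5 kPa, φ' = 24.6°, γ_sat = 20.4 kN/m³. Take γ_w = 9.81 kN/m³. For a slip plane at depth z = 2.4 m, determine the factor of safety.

With seepage parallel to the slope and the water table at the surface, the effective normal stress on the slip plane uses the buoyant unit weight γ' = γ_sat − γ_w while the driving shear stress uses γ_sat:
FS = [c' + γ' z cos²β tanφ'] / [γ_sat z sinβ cosβ]
γ' = 20.4 − 9.81 = 10.59 kN/m³
Numerator = 13.5 + 10.59·2.4·cos²26.8°·tan24.6° = 13.5 + 10.59·2.4·0.7967·0.4578 = 22.771 kPa
Denominator = 20.4·2.4·sin26.8°·cos26.8° = 20.4·2.4·0.4509·0.8926 = 19.704 kPa
FS = 22.771 / 19.704 = 1.156

FS = 1.16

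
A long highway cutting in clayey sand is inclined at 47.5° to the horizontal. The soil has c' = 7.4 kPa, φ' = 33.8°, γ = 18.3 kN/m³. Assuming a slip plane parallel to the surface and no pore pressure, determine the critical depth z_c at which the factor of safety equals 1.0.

Setting FS = 1.00 in FS = [c' + γz cos²β tanφ'] / [γz sinβ cosβ] and solving for z:
z = c' / [γ cosβ (FS·sinβ − cosβ·tanφ')]
  = 7.4 / [18.3·cos47.5°·(1.00·sin47.5° − cos47.5°·tan33.8°)]
  = 7.4 / [18.3·0.6756·(1.00·0.7373 − 0.6756·0.6694)]
  = 7.4 / 3.5237 = 2.100 m

z_c = 2.10 m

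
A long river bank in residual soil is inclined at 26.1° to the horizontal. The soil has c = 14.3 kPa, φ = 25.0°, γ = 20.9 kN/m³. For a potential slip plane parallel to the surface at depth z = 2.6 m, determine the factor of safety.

For an infinite slope with a slip plane parallel to the surface (no pore pressure): FS = [c + γz cos²β tanφ] / [γz sinβ cosβ].
γz = 20.9·2.6 = 54.34 kN/m²
Numerator = 14.3 + 54.34·cos²26.1°·tan25.0° = 14.3 + 54.34·0.8065·0.4663 = 34.735 kPa
Denominator = 54.34·sin26.1°·cos26.1° = 54.34·0.4399·0.8980 = 21.469 kPa
FS = 34.735 / 21.469 = 1.618

FS = 1.62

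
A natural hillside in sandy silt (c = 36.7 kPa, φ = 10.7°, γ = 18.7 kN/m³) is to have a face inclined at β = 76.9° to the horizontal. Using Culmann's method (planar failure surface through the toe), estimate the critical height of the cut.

H_c = 12.60 m

Culmann's analysis gives the critical failure plane at α_cr = (β + φ)/2 = (76.9 + 10.7)/2 = 43.8°, and the critical height
H_c = (4c/γ) · sinβ cosφ / [1 − cos(β − φ)]
    = (4·36.7/18.7) · sin76.9°·cos10.7° / [1 − cos(66.2°)]
    = 7.850 · 0.9740·0.9826 / [1 − 0.4035]
    = 7.850 · 0.9570 / 0.5965
    = 12.60 m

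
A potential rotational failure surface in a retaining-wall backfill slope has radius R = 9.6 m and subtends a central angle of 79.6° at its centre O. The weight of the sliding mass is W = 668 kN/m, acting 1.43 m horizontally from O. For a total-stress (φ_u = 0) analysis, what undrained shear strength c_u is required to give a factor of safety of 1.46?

c_u = 10.9 kPa

FS = c_u·L_a·R / (W·d), so c_u = FS·W·d / (L_a·R).
Arc length L_a = R·θ = 9.6·(79.6°·π/180) = 9.6·1.3893 = 13.34 m
c_u = 1.46·668·1.43 / (13.34·9.6) = 1394.7 / 128.04 = 10.89 kPa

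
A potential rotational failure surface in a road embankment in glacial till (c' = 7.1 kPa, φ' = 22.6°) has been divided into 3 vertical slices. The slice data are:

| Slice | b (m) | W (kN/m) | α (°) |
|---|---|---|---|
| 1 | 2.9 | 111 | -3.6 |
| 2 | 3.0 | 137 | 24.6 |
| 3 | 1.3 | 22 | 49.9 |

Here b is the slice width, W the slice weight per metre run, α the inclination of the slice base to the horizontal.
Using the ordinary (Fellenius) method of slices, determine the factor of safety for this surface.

FS = 2.43

Ordinary method of slices: FS = Σ[c'·Δl_i + (W_i cosα_i)·tanφ'] / Σ W_i sinα_i, with Δl_i = b_i / cosα_i.
Slice 1: Δl = 2.9/cos(-3.6°) = 2.906 m; N'_1 = 111·cos(-3.6°) = 110.8; c'Δl = 20.63; W sinα = -7.0
Slice 2: Δl = 3.0/cos24.6° = 3.299 m; N'_2 = 137·cos24.6° = 124.6; c'Δl = 23.43; W sinα = 57.0
Slice 3: Δl = 1.3/cos49.9° = 2.018 m; N'_3 = 22·cos49.9° = 14.2; c'Δl = 14.33; W sinα = 16.8
Σc'Δl = 58.4 kN/m; ΣN' = 249.5 kN/m; ΣW sinα = 66.9 kN/m
Resisting = 58.4 + 249.5·tan22.6° = 58.4 + 103.9 = 162.3 kN/m
FS = 162.3 / 66.9 = 2.426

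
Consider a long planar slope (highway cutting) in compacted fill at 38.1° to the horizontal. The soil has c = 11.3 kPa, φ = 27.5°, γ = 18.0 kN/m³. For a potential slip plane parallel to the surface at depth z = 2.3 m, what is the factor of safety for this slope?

FS = 1.23

For an infinite slope with a slip plane parallel to the surface (no pore pressure): FS = [c + γz cos²β tanφ] / [γz sinβ cosβ].
γz = 18.0·2.3 = 41.40 kN/m²
Numerator = 11.3 + 41.40·cos²38.1°·tan27.5° = 11.3 + 41.40·0.6193·0.5206 = 24.646 kPa
Denominator = 41.40·sin38.1°·cos38.1° = 41.40·0.6170·0.7869 = 20.102 kPa
FS = 24.646 / 20.102 = 1.226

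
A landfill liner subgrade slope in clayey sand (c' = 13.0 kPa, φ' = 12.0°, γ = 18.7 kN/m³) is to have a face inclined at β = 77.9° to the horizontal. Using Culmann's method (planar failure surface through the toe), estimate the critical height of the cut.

Culmann's analysis gives the critical failure plane at α_cr = (β + φ')/2 = (77.9 + 12.0)/2 = 45.0°, and the critical height
H_c = (4c'/γ) · sinβ cosφ' / [1 − cos(β − φ')]
    = (4·13.0/18.7) · sin77.9°·cos12.0° / [1 − cos(65.9°)]
    = 2.781 · 0.9778·0.9781 / [1 − 0.4083]
    = 2.781 · 0.9564 / 0.5917
    = 4.49 m

H_c = 4.49 m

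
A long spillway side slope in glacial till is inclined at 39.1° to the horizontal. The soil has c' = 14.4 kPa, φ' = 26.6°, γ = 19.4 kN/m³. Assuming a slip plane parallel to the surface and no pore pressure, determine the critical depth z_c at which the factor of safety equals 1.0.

Setting FS = 1.00 in FS = [c' + γz cos²β tanφ'] / [γz sinβ cosβ] and solving for z:
z = c' / [γ cosβ (FS·sinβ − cosβ·tanφ')]
  = 14.4 / [19.4·cos39.1°·(1.00·sin39.1° − cos39.1°·tan26.6°)]
  = 14.4 / [19.4·0.7760·(1.00·0.6307 − 0.7760·0.5008)]
  = 14.4 / 3.6443 = 3.951 m

z_c = 3.95 m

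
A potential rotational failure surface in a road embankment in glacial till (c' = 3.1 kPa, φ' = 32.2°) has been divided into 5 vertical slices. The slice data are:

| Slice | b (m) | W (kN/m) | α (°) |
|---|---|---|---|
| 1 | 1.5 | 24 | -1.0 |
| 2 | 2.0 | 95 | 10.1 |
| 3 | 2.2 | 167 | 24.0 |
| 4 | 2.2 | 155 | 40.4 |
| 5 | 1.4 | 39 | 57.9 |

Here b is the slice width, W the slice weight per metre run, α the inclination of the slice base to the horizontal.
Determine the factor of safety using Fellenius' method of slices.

Ordinary method of slices: FS = Σ[c'·Δl_i + (W_i cosα_i)·tanφ'] / Σ W_i sinα_i, with Δl_i = b_i / cosα_i.
Slice 1: Δl = 1.5/cos(-1.0°) = 1.500 m; N'_1 = 24·cos(-1.0°) = 24.0; c'Δl = 4.65; W sinα = -0.4
Slice 2: Δl = 2.0/cos10.1° = 2.031 m; N'_2 = 95·cos10.1° = 93.5; c'Δl = 6.30; W sinα = 16.7
Slice 3: Δl = 2.2/cos24.0° = 2.408 m; N'_3 = 167·cos24.0° = 152.6; c'Δl = 7.47; W sinα = 67.9
Slice 4: Δl = 2.2/cos40.4° = 2.889 m; N'_4 = 155·cos40.4° = 118.0; c'Δl = 8.96; W sinα = 100.5
Slice 5: Δl = 1.4/cos57.9° = 2.635 m; N'_5 = 39·cos57.9° = 20.7; c'Δl = 8.17; W sinα = 33.0
Σc'Δl = 35.5 kN/m; ΣN' = 408.8 kN/m; ΣW sinα = 217.7 kN/m
Resisting = 35.5 + 408.8·tan32.2° = 35.5 + 257.5 = 293.0 kN/m
FS = 293.0 / 217.7 = 1.346

FS = 1.35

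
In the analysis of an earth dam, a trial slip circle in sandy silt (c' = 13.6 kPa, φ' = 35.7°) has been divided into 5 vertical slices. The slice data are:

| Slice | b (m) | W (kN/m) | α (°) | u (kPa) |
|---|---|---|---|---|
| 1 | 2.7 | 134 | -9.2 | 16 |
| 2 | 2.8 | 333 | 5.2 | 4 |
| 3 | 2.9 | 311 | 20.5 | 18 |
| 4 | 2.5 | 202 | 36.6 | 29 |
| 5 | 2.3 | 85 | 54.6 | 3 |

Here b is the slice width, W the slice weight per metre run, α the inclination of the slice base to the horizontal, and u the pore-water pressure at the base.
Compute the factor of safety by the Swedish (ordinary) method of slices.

Ordinary method of slices: FS = Σ[c'·Δl_i + (W_i cosα_i − u_i·Δl_i)·tanφ'] / Σ W_i sinα_i, with Δl_i = b_i / cosα_i.
Slice 1: Δl = 2.7/cos(-9.2°) = 2.735 m; N'_1 = 134·cos(-9.2°) − 16·2.735 = 88.5; c'Δl = 37.20; W sinα = -21.4
Slice 2: Δl = 2.8/cos5.2° = 2.812 m; N'_2 = 333·cos5.2° − 4·2.812 = 320.4; c'Δl = 38.24; W sinα = 30.2
Slice 3: Δl = 2.9/cos20.5° = 3.096 m; N'_3 = 311·cos20.5° − 18·3.096 = 235.6; c'Δl = 42.11; W sinα = 108.9
Slice 4: Δl = 2.5/cos36.6° = 3.114 m; N'_4 = 202·cos36.6° − 29·3.114 = 71.9; c'Δl = 42.35; W sinα = 120.4
Slice 5: Δl = 2.3/cos54.6° = 3.970 m; N'_5 = 85·cos54.6° − 3·3.970 = 37.3; c'Δl = 54.00; W sinα = 69.3
Σc'Δl = 213.9 kN/m; ΣN' = 753.7 kN/m; ΣW sinα = 307.4 kN/m
Resisting = 213.9 + 753.7·tan35.7° = 213.9 + 541.6 = 755.5 kN/m
FS = 755.5 / 307.4 = 2.458

FS = 2.46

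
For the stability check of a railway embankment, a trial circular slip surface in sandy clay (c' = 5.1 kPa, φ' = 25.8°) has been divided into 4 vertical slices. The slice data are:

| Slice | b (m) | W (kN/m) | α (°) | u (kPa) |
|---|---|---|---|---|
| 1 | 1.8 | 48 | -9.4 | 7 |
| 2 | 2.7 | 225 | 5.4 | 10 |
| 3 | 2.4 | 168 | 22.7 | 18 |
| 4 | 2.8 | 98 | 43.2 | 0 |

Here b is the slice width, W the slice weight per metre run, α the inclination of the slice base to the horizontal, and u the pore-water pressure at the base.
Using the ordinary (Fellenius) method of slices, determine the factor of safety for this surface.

Ordinary method of slices: FS = Σ[c'·Δl_i + (W_i cosα_i − u_i·Δl_i)·tanφ'] / Σ W_i sinα_i, with Δl_i = b_i / cosα_i.
Slice 1: Δl = 1.8/cos(-9.4°) = 1.824 m; N'_1 = 48·cos(-9.4°) − 7·1.824 = 34.6; c'Δl = 9.30; W sinα = -7.8
Slice 2: Δl = 2.7/cos5.4° = 2.712 m; N'_2 = 225·cos5.4° − 10·2.712 = 196.9; c'Δl = 13.83; W sinα = 21.2
Slice 3: Δl = 2.4/cos22.7° = 2.602 m; N'_3 = 168·cos22.7° − 18·2.602 = 108.2; c'Δl = 13.27; W sinα = 64.8
Slice 4: Δl = 2.8/cos43.2° = 3.841 m; N'_4 = 98·cos43.2° − 0·3.841 = 71.4; c'Δl = 19.59; W sinα = 67.1
Σc'Δl = 56.0 kN/m; ΣN' = 411.1 kN/m; ΣW sinα = 145.3 kN/m
Resisting = 56.0 + 411.1·tan25.8° = 56.0 + 198.7 = 254.7 kN/m
FS = 254.7 / 145.3 = 1.754

FS = 1.75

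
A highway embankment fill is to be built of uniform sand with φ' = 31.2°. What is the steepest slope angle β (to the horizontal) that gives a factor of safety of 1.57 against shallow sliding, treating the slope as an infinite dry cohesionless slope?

For an infinite dry cohesionless slope FS = tanφ'/tanβ, so tanβ = tanφ' / FS.
tanβ = tan31.2° / 1.57 = 0.6056 / 1.57 = 0.3857
β = arctan(0.3857) = 21.09°

β = 21.1°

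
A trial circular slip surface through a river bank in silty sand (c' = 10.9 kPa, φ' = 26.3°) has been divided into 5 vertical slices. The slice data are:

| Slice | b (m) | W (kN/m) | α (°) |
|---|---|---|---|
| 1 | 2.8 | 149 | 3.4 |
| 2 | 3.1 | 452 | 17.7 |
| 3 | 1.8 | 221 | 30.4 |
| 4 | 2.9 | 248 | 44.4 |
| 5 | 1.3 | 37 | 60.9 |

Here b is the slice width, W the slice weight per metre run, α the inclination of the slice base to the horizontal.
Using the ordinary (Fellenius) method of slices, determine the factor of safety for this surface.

FS = 1.38

Ordinary method of slices: FS = Σ[c'·Δl_i + (W_i cosα_i)·tanφ'] / Σ W_i sinα_i, with Δl_i = b_i / cosα_i.
Slice 1: Δl = 2.8/cos3.4° = 2.805 m; N'_1 = 149·cos3.4° = 148.7; c'Δl = 30.57; W sinα = 8.8
Slice 2: Δl = 3.1/cos17.7° = 3.254 m; N'_2 = 452·cos17.7° = 430.6; c'Δl = 35.47; W sinα = 137.4
Slice 3: Δl = 1.8/cos30.4° = 2.087 m; N'_3 = 221·cos30.4° = 190.6; c'Δl = 22.75; W sinα = 111.8
Slice 4: Δl = 2.9/cos44.4° = 4.059 m; N'_4 = 248·cos44.4° = 177.2; c'Δl = 44.24; W sinα = 173.5
Slice 5: Δl = 1.3/cos60.9° = 2.673 m; N'_5 = 37·cos60.9° = 18.0; c'Δl = 29.14; W sinα = 32.3
Σc'Δl = 162.2 kN/m; ΣN' = 965.1 kN/m; ΣW sinα = 463.9 kN/m
Resisting = 162.2 + 965.1·tan26.3° = 162.2 + 477.0 = 639.2 kN/m
FS = 639.2 / 463.9 = 1.378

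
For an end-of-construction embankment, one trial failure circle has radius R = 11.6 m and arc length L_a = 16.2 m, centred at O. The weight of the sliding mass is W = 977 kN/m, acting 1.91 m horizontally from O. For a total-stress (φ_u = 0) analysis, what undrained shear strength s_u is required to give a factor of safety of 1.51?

FS = s_u·L_a·R / (W·d), so s_u = FS·W·d / (L_a·R).
s_u = 1.51·977·1.91 / (16.20·11.6) = 2817.8 / 187.92 = 14.99 kPa

s_u = 15.0 kPa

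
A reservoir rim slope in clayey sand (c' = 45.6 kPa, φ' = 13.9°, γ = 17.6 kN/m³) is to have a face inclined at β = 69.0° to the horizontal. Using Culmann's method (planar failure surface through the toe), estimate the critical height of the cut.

Culmann's analysis gives the critical failure plane at α_cr = (β + φ')/2 = (69.0 + 13.9)/2 = 41.5°, and the critical height
H_c = (4c'/γ) · sinβ cosφ' / [1 − cos(β − φ')]
    = (4·45.6/17.6) · sin69.0°·cos13.9° / [1 − cos(55.1°)]
    = 10.364 · 0.9336·0.9707 / [1 − 0.5721]
    = 10.364 · 0.9062 / 0.4279
    = 21.95 m

H_c = 21.95 m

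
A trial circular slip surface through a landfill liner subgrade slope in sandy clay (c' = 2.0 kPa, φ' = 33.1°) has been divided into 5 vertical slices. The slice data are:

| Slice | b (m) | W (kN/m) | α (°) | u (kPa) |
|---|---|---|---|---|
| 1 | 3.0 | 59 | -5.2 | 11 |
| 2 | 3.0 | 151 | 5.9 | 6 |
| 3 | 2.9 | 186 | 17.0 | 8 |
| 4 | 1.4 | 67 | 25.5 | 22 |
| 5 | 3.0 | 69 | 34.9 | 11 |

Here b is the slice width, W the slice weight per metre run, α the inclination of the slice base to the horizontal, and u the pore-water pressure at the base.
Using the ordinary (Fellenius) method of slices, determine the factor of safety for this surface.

FS = 1.95

Ordinary method of slices: FS = Σ[c'·Δl_i + (W_i cosα_i − u_i·Δl_i)·tanφ'] / Σ W_i sinα_i, with Δl_i = b_i / cosα_i.
Slice 1: Δl = 3.0/cos(-5.2°) = 3.012 m; N'_1 = 59·cos(-5.2°) − 11·3.012 = 25.6; c'Δl = 6.02; W sinα = -5.3
Slice 2: Δl = 3.0/cos5.9° = 3.016 m; N'_2 = 151·cos5.9° − 6·3.016 = 132.1; c'Δl = 6.03; W sinα = 15.5
Slice 3: Δl = 2.9/cos17.0° = 3.033 m; N'_3 = 186·cos17.0° − 8·3.033 = 153.6; c'Δl = 6.07; W sinα = 54.4
Slice 4: Δl = 1.4/cos25.5° = 1.551 m; N'_4 = 67·cos25.5° − 22·1.551 = 26.3; c'Δl = 3.10; W sinα = 28.8
Slice 5: Δl = 3.0/cos34.9° = 3.658 m; N'_5 = 69·cos34.9° − 11·3.658 = 16.4; c'Δl = 7.32; W sinα = 39.5
Σc'Δl = 28.5 kN/m; ΣN' = 354.0 kN/m; ΣW sinα = 132.9 kN/m
Resisting = 28.5 + 354.0·tan33.1° = 28.5 + 230.8 = 259.3 kN/m
FS = 259.3 / 132.9 = 1.952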